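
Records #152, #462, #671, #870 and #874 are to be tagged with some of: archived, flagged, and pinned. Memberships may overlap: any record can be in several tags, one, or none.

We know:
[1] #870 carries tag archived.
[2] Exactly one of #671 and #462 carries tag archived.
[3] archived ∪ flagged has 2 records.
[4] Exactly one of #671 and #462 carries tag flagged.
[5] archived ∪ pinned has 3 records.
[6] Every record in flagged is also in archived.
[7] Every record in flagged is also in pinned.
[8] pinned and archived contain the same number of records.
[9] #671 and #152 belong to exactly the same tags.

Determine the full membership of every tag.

archived = {#462, #870}; flagged = {#462}; pinned = {#462, #874}

From (1): #870 ∈ archived.
Suppose #152 ∈ archived: no assignment then satisfies all the clues, so #152 ∉ archived.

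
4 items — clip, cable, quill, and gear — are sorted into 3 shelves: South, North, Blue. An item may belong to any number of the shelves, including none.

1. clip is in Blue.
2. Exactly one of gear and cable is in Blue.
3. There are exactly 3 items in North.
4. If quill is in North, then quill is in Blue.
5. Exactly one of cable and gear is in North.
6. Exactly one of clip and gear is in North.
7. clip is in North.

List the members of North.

North = {cable, clip, quill}

From (1): clip ∈ Blue.
From (7): clip ∈ North.
(6) (exactly one): gear ∉ North.
(3): only 3 candidates remain for North, so all are in.
(4): quill ∈ Blue.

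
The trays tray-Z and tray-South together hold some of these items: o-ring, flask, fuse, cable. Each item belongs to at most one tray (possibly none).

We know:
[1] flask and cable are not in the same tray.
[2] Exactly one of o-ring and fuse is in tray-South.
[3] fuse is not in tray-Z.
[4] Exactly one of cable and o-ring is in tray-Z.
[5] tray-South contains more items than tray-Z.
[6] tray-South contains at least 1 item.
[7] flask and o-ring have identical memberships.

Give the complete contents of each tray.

tray-Z = {cable}; tray-South = {flask, o-ring}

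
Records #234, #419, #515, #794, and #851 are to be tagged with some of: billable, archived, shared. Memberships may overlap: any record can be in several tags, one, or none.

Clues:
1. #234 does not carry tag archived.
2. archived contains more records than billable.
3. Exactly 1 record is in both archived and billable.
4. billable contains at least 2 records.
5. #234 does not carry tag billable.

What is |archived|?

3

From (1): #234 ∉ archived.
From (5): #234 ∉ billable.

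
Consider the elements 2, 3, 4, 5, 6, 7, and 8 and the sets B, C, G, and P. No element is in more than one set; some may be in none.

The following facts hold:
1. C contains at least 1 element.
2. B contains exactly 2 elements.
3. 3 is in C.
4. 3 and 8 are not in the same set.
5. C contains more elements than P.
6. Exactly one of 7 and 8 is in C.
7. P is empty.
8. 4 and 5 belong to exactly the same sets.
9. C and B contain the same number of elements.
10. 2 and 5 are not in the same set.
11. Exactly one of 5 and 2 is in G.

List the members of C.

C = {3, 7}

From (3): 3 ∈ C.
(4): 8 ∉ C.
(6) (exactly one): 7 ∈ C.
(7): P already has 0, so the rest are out.
Suppose 2 ∈ C: no assignment then satisfies all the clues, so 2 ∉ C.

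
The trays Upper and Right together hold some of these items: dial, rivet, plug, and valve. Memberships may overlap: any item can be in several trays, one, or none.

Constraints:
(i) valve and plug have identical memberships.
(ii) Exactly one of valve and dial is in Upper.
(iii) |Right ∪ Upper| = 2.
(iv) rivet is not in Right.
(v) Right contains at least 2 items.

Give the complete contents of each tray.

From (iv): rivet ∉ Right.
Suppose dial ∈ Upper: no assignment then satisfies all the clues, so dial ∉ Upper.

Upper = {plug, valve}; Right = {plug, valve}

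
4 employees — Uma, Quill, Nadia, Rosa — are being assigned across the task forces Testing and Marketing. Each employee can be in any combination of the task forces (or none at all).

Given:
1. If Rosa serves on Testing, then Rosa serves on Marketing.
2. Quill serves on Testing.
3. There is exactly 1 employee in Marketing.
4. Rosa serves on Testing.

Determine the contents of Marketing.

Marketing = {Rosa}

From (2): Quill ∈ Testing.
From (4): Rosa ∈ Testing.
(1): Rosa ∈ Marketing.
(3): Marketing already has 1, so the rest are out.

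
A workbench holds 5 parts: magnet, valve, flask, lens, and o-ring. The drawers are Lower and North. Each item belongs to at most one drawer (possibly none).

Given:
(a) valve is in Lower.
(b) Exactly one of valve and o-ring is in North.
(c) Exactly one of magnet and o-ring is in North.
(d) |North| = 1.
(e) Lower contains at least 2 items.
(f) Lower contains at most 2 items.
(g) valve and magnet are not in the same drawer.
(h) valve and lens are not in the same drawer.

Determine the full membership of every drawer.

From (a): valve ∈ Lower.
(b) (exactly one): o-ring ∈ North.
(c) (exactly one): magnet ∉ North.
(d): North already has 1, so the rest are out.
(g): magnet ∉ Lower.
(h): lens ∉ Lower.
(e): only 2 candidates remain for Lower, so all are in.

Lower = {flask, valve}; North = {o-ring}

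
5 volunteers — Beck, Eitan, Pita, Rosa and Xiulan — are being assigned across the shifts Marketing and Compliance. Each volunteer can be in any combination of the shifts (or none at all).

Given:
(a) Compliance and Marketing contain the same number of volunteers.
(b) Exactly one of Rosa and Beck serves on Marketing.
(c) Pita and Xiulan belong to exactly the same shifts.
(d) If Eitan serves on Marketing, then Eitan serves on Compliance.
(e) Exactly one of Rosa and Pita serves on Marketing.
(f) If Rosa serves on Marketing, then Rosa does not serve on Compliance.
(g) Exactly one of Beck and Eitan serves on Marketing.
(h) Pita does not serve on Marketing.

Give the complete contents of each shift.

Marketing = {Eitan, Rosa}; Compliance = {Beck, Eitan}

From (h): Pita ∉ Marketing.
(c): Xiulan matches Pita: Xiulan ∉ Marketing.
(e) (exactly one): Rosa ∈ Marketing.
(f): Rosa ∉ Compliance.
(b) (exactly one): Beck ∉ Marketing.
(g) (exactly one): Eitan ∈ Marketing.
(d): Eitan ∈ Compliance.
Suppose Beck ∉ Compliance: no assignment then satisfies all the clues, so Beck ∈ Compliance.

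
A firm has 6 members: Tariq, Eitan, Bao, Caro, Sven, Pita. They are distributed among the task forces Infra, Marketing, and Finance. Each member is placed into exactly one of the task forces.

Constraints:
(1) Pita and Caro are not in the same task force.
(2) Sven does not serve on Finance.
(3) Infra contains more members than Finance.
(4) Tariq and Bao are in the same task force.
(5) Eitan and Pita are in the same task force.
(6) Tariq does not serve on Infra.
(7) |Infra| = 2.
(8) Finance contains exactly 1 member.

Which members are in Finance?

Finance = {Caro}

From (2): Sven ∉ Finance.
From (6): Tariq ∉ Infra.
(4): Bao matches Tariq: Bao ∉ Infra.
Suppose Tariq ∈ Finance: no assignment then satisfies all the clues, so Tariq ∉ Finance.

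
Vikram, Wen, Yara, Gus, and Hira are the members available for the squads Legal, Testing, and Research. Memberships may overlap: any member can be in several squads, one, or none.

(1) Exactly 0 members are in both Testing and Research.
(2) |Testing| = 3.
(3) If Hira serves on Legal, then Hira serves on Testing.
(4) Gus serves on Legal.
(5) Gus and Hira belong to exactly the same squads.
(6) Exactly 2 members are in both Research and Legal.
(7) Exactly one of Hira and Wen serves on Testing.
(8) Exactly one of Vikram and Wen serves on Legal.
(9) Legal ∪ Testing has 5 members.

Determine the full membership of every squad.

From (4): Gus ∈ Legal.
(5): Hira matches Gus: Hira ∈ Legal.
(3): Hira ∈ Testing.
(5): Gus matches Hira: Gus ∈ Testing.
(7) (exactly one): Wen ∉ Testing.
Suppose Vikram ∈ Legal: no assignment then satisfies all the clues, so Vikram ∉ Legal.

Legal = {Gus, Hira, Wen, Yara}; Testing = {Gus, Hira, Vikram}; Research = {Wen, Yara}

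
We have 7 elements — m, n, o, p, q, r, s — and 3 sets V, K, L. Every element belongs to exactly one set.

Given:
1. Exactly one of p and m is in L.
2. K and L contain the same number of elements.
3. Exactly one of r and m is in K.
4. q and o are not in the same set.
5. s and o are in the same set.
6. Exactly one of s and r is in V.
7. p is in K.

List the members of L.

L = {m, q}

From (7): p ∈ K.
(1) (exactly one): m ∈ L.
(3) (exactly one): r ∈ K.
(6) (exactly one): s ∈ V.
(5): o matches s: o ∈ V.
(4): q ∉ V.
Suppose n ∈ L: no assignment then satisfies all the clues, so n ∉ L.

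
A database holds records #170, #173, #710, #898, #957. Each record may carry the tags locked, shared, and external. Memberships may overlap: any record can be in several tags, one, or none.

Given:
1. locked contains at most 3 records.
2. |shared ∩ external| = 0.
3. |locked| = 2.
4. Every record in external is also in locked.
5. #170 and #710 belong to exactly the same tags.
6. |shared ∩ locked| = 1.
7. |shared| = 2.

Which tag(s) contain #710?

#710: none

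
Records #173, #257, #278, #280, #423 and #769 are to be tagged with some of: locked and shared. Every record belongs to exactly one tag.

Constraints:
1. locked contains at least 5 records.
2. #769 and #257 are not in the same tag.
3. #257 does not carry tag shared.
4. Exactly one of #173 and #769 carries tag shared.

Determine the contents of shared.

shared = {#769}

From (3): #257 ∉ shared.
Only one tag left: #257 ∈ locked.
(2): #769 ∉ locked.
Only one tag left: #769 ∈ shared.
(1): only 5 candidates remain for locked, so all are in.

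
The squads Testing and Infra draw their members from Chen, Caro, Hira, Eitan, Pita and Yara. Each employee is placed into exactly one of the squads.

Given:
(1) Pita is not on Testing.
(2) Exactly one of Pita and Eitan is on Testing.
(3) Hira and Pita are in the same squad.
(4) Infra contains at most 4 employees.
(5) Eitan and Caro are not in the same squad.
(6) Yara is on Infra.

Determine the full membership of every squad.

Testing = {Chen, Eitan}; Infra = {Caro, Hira, Pita, Yara}

From (1): Pita ∉ Testing.
From (6): Yara ∈ Infra.
(2) (exactly one): Eitan ∈ Testing.
(3): Hira matches Pita: Hira ∉ Testing.
(5): Caro ∉ Testing.
Only one squad left: Caro ∈ Infra.
Only one squad left: Hira ∈ Infra.
Only one squad left: Pita ∈ Infra.
(4): Infra already has 4, so the rest are out.
Only one squad left: Chen ∈ Testing.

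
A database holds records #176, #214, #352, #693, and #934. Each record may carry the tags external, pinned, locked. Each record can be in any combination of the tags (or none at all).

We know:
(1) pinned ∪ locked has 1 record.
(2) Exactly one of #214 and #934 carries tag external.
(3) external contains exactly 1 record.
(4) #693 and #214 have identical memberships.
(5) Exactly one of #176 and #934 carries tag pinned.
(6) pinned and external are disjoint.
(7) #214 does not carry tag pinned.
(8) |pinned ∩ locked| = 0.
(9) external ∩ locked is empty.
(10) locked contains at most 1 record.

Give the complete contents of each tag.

external = {#934}; pinned = {#176}; locked = {}

From (7): #214 ∉ pinned.
(4): #693 matches #214: #693 ∉ pinned.
Suppose #176 ∈ external: no assignment then satisfies all the clues, so #176 ∉ external.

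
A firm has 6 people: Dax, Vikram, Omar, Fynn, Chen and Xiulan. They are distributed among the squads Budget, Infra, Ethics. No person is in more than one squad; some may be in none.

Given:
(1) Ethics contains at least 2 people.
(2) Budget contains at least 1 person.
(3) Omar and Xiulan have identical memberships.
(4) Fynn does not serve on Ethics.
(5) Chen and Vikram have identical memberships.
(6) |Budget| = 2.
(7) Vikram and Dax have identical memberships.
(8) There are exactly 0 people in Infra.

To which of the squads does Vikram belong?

Vikram: Ethics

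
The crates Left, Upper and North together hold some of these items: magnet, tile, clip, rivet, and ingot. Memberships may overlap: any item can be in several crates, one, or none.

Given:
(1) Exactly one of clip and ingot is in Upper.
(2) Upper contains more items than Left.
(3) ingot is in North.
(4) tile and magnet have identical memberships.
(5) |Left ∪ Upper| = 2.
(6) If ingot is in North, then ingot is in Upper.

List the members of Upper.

Upper = {ingot, rivet}

From (3): ingot ∈ North.
(6): ingot ∈ Upper.
(1) (exactly one): clip ∉ Upper.
Suppose magnet ∈ Upper: no assignment then satisfies all the clues, so magnet ∉ Upper.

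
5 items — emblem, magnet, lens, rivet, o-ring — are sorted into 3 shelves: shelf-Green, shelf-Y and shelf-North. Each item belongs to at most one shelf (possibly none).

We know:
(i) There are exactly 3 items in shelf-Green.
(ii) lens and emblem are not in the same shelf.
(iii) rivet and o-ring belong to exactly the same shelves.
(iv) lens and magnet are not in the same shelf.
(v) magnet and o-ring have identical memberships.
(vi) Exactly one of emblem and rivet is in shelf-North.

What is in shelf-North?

shelf-North = {emblem}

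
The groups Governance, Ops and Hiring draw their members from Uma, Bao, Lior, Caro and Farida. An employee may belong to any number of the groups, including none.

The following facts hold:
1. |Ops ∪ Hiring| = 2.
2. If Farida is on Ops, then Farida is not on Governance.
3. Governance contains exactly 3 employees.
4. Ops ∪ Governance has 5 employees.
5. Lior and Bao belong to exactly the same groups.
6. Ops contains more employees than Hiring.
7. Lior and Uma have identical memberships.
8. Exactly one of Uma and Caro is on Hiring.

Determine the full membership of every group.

Governance = {Bao, Lior, Uma}; Ops = {Caro, Farida}; Hiring = {Caro}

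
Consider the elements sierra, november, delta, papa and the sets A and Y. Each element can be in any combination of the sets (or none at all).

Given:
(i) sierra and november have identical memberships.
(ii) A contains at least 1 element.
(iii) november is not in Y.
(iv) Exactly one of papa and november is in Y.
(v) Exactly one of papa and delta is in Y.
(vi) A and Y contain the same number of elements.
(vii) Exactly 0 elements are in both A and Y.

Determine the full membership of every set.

A = {delta}; Y = {papa}

From (iii): november ∉ Y.
(i): sierra matches november: sierra ∉ Y.
(iv) (exactly one): papa ∈ Y.
(v) (exactly one): delta ∉ Y.
Suppose sierra ∈ A: no assignment then satisfies all the clues, so sierra ∉ A.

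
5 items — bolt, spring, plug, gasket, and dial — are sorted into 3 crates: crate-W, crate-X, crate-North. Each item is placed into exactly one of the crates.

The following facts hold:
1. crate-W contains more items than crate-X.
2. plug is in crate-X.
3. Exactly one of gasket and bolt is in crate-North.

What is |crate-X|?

1

From (2): plug ∈ crate-X.
Suppose bolt ∈ crate-X: no assignment then satisfies all the clues, so bolt ∉ crate-X.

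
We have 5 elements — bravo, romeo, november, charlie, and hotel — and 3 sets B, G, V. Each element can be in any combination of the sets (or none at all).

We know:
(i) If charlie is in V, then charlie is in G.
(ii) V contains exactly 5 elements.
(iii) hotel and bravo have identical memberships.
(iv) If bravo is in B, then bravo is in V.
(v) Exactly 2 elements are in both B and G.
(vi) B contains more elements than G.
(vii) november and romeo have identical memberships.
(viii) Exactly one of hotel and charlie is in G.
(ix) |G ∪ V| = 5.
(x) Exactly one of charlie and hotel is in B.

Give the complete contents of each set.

(ii): only 5 candidates remain for V, so all are in.
(i): charlie ∈ G.
(viii) (exactly one): hotel ∉ G.
(iii): bravo matches hotel: bravo ∉ G.
Suppose bravo ∉ B: no assignment then satisfies all the clues, so bravo ∈ B.

B = {bravo, hotel, november, romeo}; G = {charlie, november, romeo}; V = {bravo, charlie, hotel, november, romeo}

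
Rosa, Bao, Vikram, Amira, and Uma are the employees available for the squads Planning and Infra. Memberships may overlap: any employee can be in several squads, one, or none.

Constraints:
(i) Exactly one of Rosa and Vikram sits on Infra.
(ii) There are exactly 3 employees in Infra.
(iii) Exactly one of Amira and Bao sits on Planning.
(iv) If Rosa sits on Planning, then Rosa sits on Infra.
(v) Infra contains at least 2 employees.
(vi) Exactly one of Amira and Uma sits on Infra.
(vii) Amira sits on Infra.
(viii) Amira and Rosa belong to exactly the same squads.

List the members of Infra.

Infra = {Amira, Bao, Rosa}

From (vii): Amira ∈ Infra.
(vi) (exactly one): Uma ∉ Infra.
(viii): Rosa matches Amira: Rosa ∈ Infra.
(i) (exactly one): Vikram ∉ Infra.
(ii): only 3 candidates remain for Infra, so all are in.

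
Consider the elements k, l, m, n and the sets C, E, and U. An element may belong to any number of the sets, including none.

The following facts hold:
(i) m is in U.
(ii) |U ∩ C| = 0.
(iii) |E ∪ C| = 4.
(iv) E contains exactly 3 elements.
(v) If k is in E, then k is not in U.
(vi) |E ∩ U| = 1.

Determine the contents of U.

From (i): m ∈ U.
Suppose k ∈ U: no assignment then satisfies all the clues, so k ∉ U.

U = {m}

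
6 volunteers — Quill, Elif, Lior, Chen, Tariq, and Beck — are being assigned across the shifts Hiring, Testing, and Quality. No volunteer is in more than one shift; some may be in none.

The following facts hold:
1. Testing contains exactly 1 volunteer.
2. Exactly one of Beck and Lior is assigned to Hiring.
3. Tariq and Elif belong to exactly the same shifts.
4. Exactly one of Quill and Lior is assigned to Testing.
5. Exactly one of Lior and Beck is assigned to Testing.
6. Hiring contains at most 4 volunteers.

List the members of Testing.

Testing = {Lior}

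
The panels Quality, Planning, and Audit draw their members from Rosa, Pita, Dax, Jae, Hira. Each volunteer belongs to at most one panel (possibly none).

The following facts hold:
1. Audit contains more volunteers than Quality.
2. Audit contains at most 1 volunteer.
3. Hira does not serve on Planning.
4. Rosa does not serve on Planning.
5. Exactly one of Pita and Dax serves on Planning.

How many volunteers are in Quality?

0

From (3): Hira ∉ Planning.
From (4): Rosa ∉ Planning.
Suppose Rosa ∈ Quality: no assignment then satisfies all the clues, so Rosa ∉ Quality.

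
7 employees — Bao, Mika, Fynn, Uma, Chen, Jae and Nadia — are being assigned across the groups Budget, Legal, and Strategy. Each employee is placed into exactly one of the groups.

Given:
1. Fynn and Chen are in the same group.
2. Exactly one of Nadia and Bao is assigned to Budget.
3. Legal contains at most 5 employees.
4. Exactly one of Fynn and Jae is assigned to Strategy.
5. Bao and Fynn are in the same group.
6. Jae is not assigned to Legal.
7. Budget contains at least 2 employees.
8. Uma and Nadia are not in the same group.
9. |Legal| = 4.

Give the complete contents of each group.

Budget = {Mika, Nadia}; Legal = {Bao, Chen, Fynn, Uma}; Strategy = {Jae}

From (6): Jae ∉ Legal.
Suppose Bao ∈ Budget: no assignment then satisfies all the clues, so Bao ∉ Budget.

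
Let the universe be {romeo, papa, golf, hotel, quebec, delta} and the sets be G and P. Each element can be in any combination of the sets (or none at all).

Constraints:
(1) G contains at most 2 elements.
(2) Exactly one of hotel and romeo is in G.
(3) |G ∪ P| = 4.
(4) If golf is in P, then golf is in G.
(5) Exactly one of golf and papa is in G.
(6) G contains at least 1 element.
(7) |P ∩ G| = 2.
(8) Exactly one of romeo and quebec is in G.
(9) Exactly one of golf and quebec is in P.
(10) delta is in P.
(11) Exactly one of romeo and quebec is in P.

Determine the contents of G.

G = {golf, romeo}

From (10): delta ∈ P.
Suppose romeo ∉ G: no assignment then satisfies all the clues, so romeo ∈ G.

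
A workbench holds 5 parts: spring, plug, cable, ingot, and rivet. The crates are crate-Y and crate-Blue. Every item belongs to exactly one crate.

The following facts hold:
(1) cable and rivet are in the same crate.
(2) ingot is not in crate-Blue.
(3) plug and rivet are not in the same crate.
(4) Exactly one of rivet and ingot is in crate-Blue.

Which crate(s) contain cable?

cable: crate-Blue

From (2): ingot ∉ crate-Blue.
(4) (exactly one): rivet ∈ crate-Blue.
Only one crate left: ingot ∈ crate-Y.
(1): cable matches rivet: cable ∉ crate-Y.
(1): cable matches rivet: cable ∈ crate-Blue.
(3): plug ∉ crate-Blue.
Only one crate left: plug ∈ crate-Y.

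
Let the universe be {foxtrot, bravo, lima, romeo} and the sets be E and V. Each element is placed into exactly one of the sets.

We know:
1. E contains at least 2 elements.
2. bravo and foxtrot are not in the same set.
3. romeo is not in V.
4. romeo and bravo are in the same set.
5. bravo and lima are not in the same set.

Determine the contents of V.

From (3): romeo ∉ V.
(4): bravo matches romeo: bravo ∉ V.
Only one set left: bravo ∈ E.
Only one set left: romeo ∈ E.
(2): foxtrot ∉ E.
(5): lima ∉ E.
Only one set left: foxtrot ∈ V.
Only one set left: lima ∈ V.

V = {foxtrot, lima}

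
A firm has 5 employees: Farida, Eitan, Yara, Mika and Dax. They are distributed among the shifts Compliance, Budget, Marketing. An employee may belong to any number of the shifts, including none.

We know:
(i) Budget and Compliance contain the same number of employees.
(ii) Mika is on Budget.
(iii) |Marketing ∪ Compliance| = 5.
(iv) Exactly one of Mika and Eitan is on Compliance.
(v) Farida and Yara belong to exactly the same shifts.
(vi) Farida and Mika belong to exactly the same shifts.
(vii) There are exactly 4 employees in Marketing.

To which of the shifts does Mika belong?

Mika: Budget, Compliance, Marketing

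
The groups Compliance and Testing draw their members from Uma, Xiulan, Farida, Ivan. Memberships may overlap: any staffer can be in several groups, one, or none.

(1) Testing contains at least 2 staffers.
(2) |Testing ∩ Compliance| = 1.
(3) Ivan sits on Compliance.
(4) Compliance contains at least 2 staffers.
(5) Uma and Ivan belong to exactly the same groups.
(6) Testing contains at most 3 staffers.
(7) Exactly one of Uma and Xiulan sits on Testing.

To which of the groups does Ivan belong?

From (3): Ivan ∈ Compliance.
(5): Uma matches Ivan: Uma ∈ Compliance.
Suppose Ivan ∈ Testing: no assignment then satisfies all the clues, so Ivan ∉ Testing.

Ivan: Compliance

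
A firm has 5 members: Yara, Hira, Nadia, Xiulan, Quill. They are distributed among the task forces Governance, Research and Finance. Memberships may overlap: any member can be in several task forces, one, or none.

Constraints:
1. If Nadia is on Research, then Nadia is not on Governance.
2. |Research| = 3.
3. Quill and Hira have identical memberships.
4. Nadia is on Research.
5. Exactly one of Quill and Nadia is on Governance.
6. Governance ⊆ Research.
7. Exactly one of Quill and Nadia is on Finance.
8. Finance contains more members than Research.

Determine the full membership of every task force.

Governance = {Hira, Quill}; Research = {Hira, Nadia, Quill}; Finance = {Hira, Quill, Xiulan, Yara}

From (4): Nadia ∈ Research.
(1): Nadia ∉ Governance.
(5) (exactly one): Quill ∈ Governance.
(6) with Quill ∈ Governance: Quill ∈ Research.
(3): Hira matches Quill: Hira ∈ Governance.
(3): Hira matches Quill: Hira ∈ Research.
(2): Research already has 3, so the rest are out.
(6) contrapositive: Yara ∉ Governance.
(6) contrapositive: Xiulan ∉ Governance.
Suppose Yara ∉ Finance: no assignment then satisfies all the clues, so Yara ∈ Finance.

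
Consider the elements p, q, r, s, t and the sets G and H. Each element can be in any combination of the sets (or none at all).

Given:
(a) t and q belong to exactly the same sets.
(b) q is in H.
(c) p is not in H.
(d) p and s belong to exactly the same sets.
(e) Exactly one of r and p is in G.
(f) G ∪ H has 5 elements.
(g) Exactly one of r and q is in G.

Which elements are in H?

H = {q, r, t}

From (b): q ∈ H.
From (c): p ∉ H.
(a): t matches q: t ∈ H.
(d): s matches p: s ∉ H.
Suppose r ∉ H: no assignment then satisfies all the clues, so r ∈ H.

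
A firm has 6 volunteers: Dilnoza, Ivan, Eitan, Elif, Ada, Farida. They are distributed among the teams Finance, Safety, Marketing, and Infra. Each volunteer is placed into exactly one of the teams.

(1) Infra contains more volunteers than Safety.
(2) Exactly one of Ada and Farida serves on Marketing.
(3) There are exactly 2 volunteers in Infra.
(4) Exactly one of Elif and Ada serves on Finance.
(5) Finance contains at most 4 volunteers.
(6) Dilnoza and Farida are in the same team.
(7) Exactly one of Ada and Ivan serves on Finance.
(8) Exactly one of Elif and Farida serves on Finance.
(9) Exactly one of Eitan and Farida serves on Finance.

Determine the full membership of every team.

Finance = {Eitan, Elif, Ivan}; Safety = {}; Marketing = {Ada}; Infra = {Dilnoza, Farida}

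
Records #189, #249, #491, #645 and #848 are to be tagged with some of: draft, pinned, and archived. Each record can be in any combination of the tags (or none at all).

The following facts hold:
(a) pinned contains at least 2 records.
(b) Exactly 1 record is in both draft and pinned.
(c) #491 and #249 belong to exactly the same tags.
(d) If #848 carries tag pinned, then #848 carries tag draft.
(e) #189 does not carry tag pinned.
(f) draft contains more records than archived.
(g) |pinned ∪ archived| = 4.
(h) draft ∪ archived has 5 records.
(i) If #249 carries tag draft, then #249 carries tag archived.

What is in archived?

archived = {#249, #491, #645}

From (e): #189 ∉ pinned.
Suppose #189 ∈ archived: no assignment then satisfies all the clues, so #189 ∉ archived.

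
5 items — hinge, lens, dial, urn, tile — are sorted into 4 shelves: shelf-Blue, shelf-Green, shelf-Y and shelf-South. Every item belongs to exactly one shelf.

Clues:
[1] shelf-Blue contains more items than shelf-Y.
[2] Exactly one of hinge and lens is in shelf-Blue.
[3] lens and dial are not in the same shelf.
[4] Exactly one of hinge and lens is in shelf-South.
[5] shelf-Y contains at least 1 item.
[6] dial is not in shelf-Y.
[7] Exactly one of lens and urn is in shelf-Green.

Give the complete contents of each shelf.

shelf-Blue = {dial, hinge}; shelf-Green = {urn}; shelf-Y = {tile}; shelf-South = {lens}

From (6): dial ∉ shelf-Y.
Suppose hinge ∉ shelf-Blue: no assignment then satisfies all the clues, so hinge ∈ shelf-Blue.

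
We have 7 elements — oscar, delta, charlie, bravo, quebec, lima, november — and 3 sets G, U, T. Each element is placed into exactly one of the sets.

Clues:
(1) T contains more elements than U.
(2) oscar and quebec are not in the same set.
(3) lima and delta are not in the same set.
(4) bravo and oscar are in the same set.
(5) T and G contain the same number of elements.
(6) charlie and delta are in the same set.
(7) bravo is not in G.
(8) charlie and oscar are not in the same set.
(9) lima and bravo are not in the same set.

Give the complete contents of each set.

G = {charlie, delta, quebec}; U = {lima}; T = {bravo, november, oscar}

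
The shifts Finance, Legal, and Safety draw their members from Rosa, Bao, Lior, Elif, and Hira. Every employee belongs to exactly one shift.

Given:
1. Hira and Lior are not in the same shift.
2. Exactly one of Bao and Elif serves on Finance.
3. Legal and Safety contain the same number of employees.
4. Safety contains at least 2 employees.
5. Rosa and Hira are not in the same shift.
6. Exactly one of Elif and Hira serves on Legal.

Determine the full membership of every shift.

Finance = {Elif}; Legal = {Bao, Hira}; Safety = {Lior, Rosa}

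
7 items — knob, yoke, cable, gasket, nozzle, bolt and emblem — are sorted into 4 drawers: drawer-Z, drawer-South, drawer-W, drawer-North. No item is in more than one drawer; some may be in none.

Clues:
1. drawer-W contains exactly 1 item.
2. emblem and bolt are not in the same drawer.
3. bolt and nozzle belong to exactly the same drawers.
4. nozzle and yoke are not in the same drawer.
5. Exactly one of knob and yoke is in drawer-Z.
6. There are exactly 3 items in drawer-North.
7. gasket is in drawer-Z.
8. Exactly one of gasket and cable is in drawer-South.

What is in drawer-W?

drawer-W = {emblem}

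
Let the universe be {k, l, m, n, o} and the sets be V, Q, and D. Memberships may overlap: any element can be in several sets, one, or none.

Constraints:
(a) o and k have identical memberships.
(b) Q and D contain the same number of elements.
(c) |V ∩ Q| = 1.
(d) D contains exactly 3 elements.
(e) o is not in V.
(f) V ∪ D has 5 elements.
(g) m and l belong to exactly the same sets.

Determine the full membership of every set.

V = {l, m, n}; Q = {k, n, o}; D = {k, n, o}

From (e): o ∉ V.
(a): k matches o: k ∉ V.
Suppose k ∉ Q: no assignment then satisfies all the clues, so k ∈ Q.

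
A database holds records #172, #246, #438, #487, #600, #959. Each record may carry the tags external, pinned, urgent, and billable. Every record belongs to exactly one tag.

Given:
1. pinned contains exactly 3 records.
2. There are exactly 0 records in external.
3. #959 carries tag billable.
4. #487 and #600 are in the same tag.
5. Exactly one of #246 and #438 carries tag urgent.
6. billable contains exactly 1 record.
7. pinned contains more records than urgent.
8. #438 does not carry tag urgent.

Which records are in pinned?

pinned = {#438, #487, #600}

From (3): #959 ∈ billable.
From (8): #438 ∉ urgent.
(2): external already has 0, so the rest are out.
(5) (exactly one): #246 ∈ urgent.
(6): billable already has 1, so the rest are out.
Only one tag left: #438 ∈ pinned.
Suppose #172 ∈ pinned: no assignment then satisfies all the clues, so #172 ∉ pinned.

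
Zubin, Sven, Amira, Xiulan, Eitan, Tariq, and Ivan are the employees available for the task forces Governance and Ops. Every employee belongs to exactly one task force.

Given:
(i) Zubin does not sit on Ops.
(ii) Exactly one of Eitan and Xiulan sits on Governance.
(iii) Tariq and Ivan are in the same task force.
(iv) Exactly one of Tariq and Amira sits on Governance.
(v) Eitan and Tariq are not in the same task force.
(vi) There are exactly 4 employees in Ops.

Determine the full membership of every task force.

From (i): Zubin ∉ Ops.
Only one task force left: Zubin ∈ Governance.
Suppose Sven ∈ Governance: no assignment then satisfies all the clues, so Sven ∉ Governance.

Governance = {Amira, Eitan, Zubin}; Ops = {Ivan, Sven, Tariq, Xiulan}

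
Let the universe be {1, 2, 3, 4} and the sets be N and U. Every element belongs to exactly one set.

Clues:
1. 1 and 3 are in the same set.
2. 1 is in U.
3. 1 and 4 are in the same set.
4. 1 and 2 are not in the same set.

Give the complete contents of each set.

From (2): 1 ∈ U.
(1): 3 matches 1: 3 ∉ N.
(1): 3 matches 1: 3 ∈ U.
(3): 4 matches 1: 4 ∉ N.
(3): 4 matches 1: 4 ∈ U.
(4): 2 ∉ U.
Only one set left: 2 ∈ N.

N = {2}; U = {1, 3, 4}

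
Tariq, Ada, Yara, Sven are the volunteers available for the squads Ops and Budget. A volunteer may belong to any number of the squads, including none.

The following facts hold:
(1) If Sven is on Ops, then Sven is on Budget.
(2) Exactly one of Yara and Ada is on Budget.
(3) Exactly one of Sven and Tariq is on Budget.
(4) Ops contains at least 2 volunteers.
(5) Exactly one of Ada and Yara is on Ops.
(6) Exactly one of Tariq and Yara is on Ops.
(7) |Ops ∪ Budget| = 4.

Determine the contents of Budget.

Budget = {Sven, Yara}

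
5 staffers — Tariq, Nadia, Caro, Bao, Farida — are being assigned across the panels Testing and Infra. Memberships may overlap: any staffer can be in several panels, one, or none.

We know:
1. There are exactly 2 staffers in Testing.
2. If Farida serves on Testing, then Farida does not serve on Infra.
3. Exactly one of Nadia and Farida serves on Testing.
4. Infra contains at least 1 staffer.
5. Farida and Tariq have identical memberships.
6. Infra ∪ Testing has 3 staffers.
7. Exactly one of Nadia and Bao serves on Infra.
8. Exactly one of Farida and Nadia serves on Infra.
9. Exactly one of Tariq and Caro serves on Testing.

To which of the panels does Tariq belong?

Tariq: Testing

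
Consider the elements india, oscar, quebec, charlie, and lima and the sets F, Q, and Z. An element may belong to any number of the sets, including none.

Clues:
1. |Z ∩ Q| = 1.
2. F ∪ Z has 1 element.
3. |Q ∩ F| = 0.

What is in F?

F = {}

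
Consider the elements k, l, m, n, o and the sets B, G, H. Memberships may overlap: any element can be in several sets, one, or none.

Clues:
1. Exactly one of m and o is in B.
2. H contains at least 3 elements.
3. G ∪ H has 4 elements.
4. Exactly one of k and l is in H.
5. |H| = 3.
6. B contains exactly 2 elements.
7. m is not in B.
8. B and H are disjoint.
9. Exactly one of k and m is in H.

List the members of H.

H = {l, m, n}

From (7): m ∉ B.
(1) (exactly one): o ∈ B.
(8) (disjoint): o ∉ H.
Suppose k ∈ H: no assignment then satisfies all the clues, so k ∉ H.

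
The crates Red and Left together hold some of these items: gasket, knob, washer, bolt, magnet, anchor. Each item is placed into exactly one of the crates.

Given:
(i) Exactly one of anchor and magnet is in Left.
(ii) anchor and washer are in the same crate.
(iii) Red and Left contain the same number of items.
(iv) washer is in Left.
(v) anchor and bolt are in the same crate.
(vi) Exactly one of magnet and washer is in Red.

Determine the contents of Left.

Left = {anchor, bolt, washer}

From (iv): washer ∈ Left.
(ii): anchor matches washer: anchor ∉ Red.
(ii): anchor matches washer: anchor ∈ Left.
(v): bolt matches anchor: bolt ∉ Red.
(v): bolt matches anchor: bolt ∈ Left.
(vi) (exactly one): magnet ∈ Red.
Suppose gasket ∈ Left: no assignment then satisfies all the clues, so gasket ∉ Left.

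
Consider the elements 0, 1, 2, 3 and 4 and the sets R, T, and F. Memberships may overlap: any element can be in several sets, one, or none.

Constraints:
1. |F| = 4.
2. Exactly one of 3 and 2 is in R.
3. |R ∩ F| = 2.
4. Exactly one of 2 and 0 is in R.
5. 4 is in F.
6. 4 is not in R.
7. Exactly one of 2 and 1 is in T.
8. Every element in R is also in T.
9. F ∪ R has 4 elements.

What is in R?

From (5): 4 ∈ F.
From (6): 4 ∉ R.
Suppose 0 ∉ R: no assignment then satisfies all the clues, so 0 ∈ R.

R = {0, 3}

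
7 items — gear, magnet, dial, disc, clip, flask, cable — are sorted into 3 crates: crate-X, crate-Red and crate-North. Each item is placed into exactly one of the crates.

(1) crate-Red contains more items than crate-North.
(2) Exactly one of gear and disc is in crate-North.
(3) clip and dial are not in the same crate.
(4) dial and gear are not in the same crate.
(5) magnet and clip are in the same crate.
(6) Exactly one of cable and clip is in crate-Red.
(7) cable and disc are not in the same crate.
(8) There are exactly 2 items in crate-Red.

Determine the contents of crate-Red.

crate-Red = {cable, dial}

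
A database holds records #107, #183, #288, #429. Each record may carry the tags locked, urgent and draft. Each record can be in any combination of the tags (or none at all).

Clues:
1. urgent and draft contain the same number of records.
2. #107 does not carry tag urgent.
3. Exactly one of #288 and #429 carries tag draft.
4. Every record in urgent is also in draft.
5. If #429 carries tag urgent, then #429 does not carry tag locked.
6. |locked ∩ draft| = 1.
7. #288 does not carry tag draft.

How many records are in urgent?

2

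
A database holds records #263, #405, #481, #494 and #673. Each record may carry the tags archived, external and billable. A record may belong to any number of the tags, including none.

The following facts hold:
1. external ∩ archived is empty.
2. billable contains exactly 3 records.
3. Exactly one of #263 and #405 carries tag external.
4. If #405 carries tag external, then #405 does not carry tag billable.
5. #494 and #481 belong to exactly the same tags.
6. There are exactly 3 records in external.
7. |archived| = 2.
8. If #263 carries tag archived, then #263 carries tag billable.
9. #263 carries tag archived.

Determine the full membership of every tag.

archived = {#263, #673}; external = {#405, #481, #494}; billable = {#263, #481, #494}

From (9): #263 ∈ archived.
(1) (disjoint): #263 ∉ external.
(3) (exactly one): #405 ∈ external.
(4): #405 ∉ billable.
(8): #263 ∈ billable.
(1) (disjoint): #405 ∉ archived.
Suppose #481 ∈ archived: no assignment then satisfies all the clues, so #481 ∉ archived.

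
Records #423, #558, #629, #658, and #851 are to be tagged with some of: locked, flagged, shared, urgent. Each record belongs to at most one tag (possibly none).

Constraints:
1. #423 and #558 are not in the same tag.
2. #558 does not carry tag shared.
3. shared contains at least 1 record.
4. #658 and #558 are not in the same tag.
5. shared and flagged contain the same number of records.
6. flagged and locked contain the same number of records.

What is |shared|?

1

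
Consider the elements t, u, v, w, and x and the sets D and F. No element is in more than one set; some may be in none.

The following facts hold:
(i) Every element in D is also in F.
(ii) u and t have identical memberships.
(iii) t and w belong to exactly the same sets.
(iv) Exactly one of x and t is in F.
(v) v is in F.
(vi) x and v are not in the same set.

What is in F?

F = {t, u, v, w}

From (v): v ∈ F.
(vi): x ∉ F.
(i) contrapositive: x ∉ D.
(iv) (exactly one): t ∈ F.
(ii): u matches t: u ∉ D.
(ii): u matches t: u ∈ F.
(iii): w matches t: w ∉ D.
(iii): w matches t: w ∈ F.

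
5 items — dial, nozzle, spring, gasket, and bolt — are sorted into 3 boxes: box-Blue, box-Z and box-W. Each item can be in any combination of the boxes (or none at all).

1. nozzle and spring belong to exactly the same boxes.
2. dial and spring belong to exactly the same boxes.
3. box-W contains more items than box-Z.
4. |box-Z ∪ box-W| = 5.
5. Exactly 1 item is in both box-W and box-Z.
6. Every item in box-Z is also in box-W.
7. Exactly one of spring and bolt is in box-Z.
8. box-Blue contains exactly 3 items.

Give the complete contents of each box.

box-Blue = {dial, nozzle, spring}; box-Z = {bolt}; box-W = {bolt, dial, gasket, nozzle, spring}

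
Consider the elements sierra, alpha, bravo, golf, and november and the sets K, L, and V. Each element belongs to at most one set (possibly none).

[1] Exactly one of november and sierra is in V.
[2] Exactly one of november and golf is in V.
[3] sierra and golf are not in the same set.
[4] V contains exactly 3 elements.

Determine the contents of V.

V = {alpha, bravo, november}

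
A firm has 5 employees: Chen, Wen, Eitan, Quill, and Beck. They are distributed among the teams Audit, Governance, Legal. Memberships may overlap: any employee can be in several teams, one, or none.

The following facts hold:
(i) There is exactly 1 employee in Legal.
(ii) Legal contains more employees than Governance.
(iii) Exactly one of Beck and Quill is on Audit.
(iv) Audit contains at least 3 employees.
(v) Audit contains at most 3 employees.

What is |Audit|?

3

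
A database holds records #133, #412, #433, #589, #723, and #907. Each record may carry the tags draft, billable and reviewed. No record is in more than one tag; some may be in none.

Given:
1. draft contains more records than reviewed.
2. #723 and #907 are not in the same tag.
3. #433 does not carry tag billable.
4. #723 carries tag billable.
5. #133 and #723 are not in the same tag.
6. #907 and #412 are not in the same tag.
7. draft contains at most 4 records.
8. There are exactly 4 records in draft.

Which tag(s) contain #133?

From (3): #433 ∉ billable.
From (4): #723 ∈ billable.
(2): #907 ∉ billable.
(5): #133 ∉ billable.
Suppose #133 ∉ draft: no assignment then satisfies all the clues, so #133 ∈ draft.

#133: draft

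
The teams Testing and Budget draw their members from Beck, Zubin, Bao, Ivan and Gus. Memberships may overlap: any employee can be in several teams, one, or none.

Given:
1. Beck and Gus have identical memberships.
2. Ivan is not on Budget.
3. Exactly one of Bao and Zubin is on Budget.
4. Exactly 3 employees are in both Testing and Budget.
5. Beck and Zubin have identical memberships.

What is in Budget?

Budget = {Beck, Gus, Zubin}

From (2): Ivan ∉ Budget.
Suppose Beck ∉ Budget: no assignment then satisfies all the clues, so Beck ∈ Budget.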